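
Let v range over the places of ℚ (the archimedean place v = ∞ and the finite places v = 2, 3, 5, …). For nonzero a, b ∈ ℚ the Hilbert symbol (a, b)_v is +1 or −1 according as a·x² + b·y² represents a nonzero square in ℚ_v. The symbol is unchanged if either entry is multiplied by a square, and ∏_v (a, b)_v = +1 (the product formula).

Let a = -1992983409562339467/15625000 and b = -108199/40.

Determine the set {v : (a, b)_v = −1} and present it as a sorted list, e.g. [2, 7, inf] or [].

[2, 3, 5, 7, 41, inf]

Mod squares: a ≡ -30, b ≡ -1081990. Check v ∈ {∞, 2, 3, 5, 7, 13, 29, 31, 41}.
v=13: a=13^2·(≡3), b=13^1·(≡10) mod 13; (3|13)=+1, (10|13)=+1; (−1)^{2·1·6}·(+1)^1·(+1)^2 = +1.
v=41: a=41^2·(≡7), b=41^1·(≡15) mod 41; (7|41)=-1, (15|41)=-1; (−1)^{2·1·20}·(-1)^1·(-1)^2 = -1.
v=∞: -30 < 0 and -1081990 < 0  ⇒  (a,b)_∞ = -1.
v=2: v_2(a)=-3, v_2(b)=-3; units ≡ 1, 5 (mod 8); ε·ε+αω+βω = 0·0+-3·1+-3·0 ≡ 1  ⇒  (a,b)_2 = -1.
v=5: a=5^-9·(≡1), b=5^-1·(≡2) mod 5; (1|5)=+1, (2|5)=-1; (−1)^{-9·-1·2}·(+1)^-1·(-1)^-9 = -1.
v=31: a=31^2·(≡4), b=31^0·(≡30) mod 31; (4|31)=+1, (30|31)=-1; (−1)^{2·0·15}·(+1)^0·(-1)^2 = +1.
v=29: a=29^2·(≡1), b=29^1·(≡22) mod 29; (1|29)=+1, (22|29)=+1; (−1)^{2·1·14}·(+1)^1·(+1)^2 = +1.
v=7: a=7^2·(≡3), b=7^1·(≡4) mod 7; (3|7)=-1, (4|7)=+1; (−1)^{2·1·3}·(-1)^1·(+1)^2 = -1.
v=3: a=3^11·(≡2), b=3^0·(≡2) mod 3; (2|3)=-1, (2|3)=-1; (−1)^{11·0·1}·(-1)^0·(-1)^11 = -1.
Ram(-30, -1081990) = {2, 3, 5, 7, 41, ∞}; no ℚ_2-point on the conic.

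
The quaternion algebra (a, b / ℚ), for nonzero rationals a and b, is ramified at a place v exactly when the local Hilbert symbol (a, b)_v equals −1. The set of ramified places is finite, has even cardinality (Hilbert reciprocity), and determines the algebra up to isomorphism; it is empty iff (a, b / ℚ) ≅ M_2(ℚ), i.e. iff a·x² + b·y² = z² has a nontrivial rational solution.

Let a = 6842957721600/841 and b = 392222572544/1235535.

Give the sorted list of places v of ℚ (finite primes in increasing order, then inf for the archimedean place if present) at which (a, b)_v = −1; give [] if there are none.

[3, 11, 13, 17]

Mod squares: a ≡ 39, b ≡ 5610. Check v ∈ {∞, 2, 3, 5, 7, 11, 13, 17, 23, 29, 41}.
v=13: a=13^1·(≡12), b=13^0·(≡5) mod 13; (12|13)=+1, (5|13)=-1; (−1)^{1·0·6}·(+1)^0·(-1)^1 = -1.
v=17: a=17^2·(≡3), b=17^1·(≡10) mod 17; (3|17)=-1, (10|17)=-1; (−1)^{2·1·8}·(-1)^1·(-1)^2 = -1.
v=∞: 39 > 0 and 5610 > 0  ⇒  (a,b)_∞ = +1.
v=2: v_2(a)=12, v_2(b)=15; units ≡ 7, 5 (mod 8); ε·ε+αω+βω = 1·0+12·1+15·0 ≡ 0  ⇒  (a,b)_2 = +1.
v=23: a=23^0·(≡2), b=23^2·(≡17) mod 23; (2|23)=+1, (17|23)=-1; (−1)^{0·2·11}·(+1)^2·(-1)^0 = +1.
v=7: a=7^2·(≡1), b=7^-2·(≡5) mod 7; (1|7)=+1, (5|7)=-1; (−1)^{2·-2·3}·(+1)^-2·(-1)^2 = +1.
v=41: a=41^0·(≡33), b=41^-2·(≡22) mod 41; (33|41)=+1, (22|41)=-1; (−1)^{0·-2·20}·(+1)^-2·(-1)^0 = +1.
v=11: a=11^2·(≡7), b=11^3·(≡4) mod 11; (7|11)=-1, (4|11)=+1; (−1)^{2·3·5}·(-1)^3·(+1)^2 = -1.
v=3: a=3^1·(≡1), b=3^-1·(≡1) mod 3; (1|3)=+1, (1|3)=+1; (−1)^{1·-1·1}·(+1)^-1·(+1)^1 = -1.
v=5: a=5^2·(≡4), b=5^-1·(≡2) mod 5; (4|5)=+1, (2|5)=-1; (−1)^{2·-1·2}·(+1)^-1·(-1)^2 = +1.
v=29: a=29^-2·(≡15), b=29^0·(≡4) mod 29; (15|29)=-1, (4|29)=+1; (−1)^{-2·0·14}·(-1)^0·(+1)^-2 = +1.
|Ram(39, 5610)| = 4, even; anisotropic at {3, 11, 13, 17}.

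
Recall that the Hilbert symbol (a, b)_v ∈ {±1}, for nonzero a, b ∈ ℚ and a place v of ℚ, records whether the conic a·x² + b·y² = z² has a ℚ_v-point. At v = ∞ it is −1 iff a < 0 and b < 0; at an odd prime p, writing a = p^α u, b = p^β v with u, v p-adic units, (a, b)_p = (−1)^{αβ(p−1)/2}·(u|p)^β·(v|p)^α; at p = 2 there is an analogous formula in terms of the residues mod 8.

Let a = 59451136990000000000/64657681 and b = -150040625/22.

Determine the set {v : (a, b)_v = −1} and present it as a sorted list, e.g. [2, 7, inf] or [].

Mod squares: a ≡ 19, b ≡ -14630. Check v ∈ {∞, 2, 5, 7, 11, 17, 19, 43}.
v=43: a=43^-2·(≡33), b=43^0·(≡12) mod 43; (33|43)=-1, (12|43)=-1; (−1)^{-2·0·21}·(-1)^0·(-1)^-2 = +1.
v=17: a=17^-2·(≡2), b=17^0·(≡3) mod 17; (2|17)=+1, (3|17)=-1; (−1)^{-2·0·8}·(+1)^0·(-1)^-2 = +1.
v=19: a=19^5·(≡17), b=19^3·(≡17) mod 19; (17|19)=+1, (17|19)=+1; (−1)^{5·3·9}·(+1)^3·(+1)^5 = -1.
v=2: v_2(a)=10, v_2(b)=-1; units ≡ 3, 5 (mod 8); ε·ε+αω+βω = 1·0+10·1+-1·1 ≡ 1  ⇒  (a,b)_2 = -1.
v=5: a=5^10·(≡1), b=5^5·(≡1) mod 5; (1|5)=+1, (1|5)=+1; (−1)^{10·5·2}·(+1)^5·(+1)^10 = +1.
v=7: a=7^4·(≡3), b=7^1·(≡3) mod 7; (3|7)=-1, (3|7)=-1; (−1)^{4·1·3}·(-1)^1·(-1)^4 = -1.
v=∞: 19 > 0 and -14630 < 0  ⇒  (a,b)_∞ = +1.
v=11: a=11^-2·(≡10), b=11^-1·(≡1) mod 11; (10|11)=-1, (1|11)=+1; (−1)^{-2·-1·5}·(-1)^-1·(+1)^-2 = -1.
Ram(19, -14630) = {2, 7, 11, 19}; no ℚ_2-point on the conic.

[2, 7, 11, 19]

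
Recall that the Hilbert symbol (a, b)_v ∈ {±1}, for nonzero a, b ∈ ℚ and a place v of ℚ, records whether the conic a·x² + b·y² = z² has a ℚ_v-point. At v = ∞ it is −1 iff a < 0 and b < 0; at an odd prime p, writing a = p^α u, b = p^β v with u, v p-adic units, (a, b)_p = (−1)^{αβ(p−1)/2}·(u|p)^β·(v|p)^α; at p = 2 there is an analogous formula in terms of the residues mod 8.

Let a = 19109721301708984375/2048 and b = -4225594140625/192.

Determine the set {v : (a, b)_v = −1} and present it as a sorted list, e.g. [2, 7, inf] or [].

(a, b) ≡ (2990, -3) mod (ℚ^×)²; places V = {2, 3, 5, 11, 13, 23, ∞}.
(a,b)_11: α=4, u≡9; β=2, v≡10 (mod 11); (9|11)=+1, (10|11)=-1; sign (−1)^0·+1^2·-1^4 = +1.
(a,b)_2: α=-11, β=-6; u≡7, v≡5 (mod 8); ε(u)ε(v)=1·0, αω(v)=-11·1, βω(u)=-6·0; sum ≡ 1  ⇒  -1.
(a,b)_5: α=11, u≡3; β=8, v≡2 (mod 5); (3|5)=-1, (2|5)=-1; sign (−1)^0·-1^8·-1^11 = -1.
(a,b)_13: α=3, u≡4; β=2, v≡12 (mod 13); (4|13)=+1, (12|13)=+1; sign (−1)^0·+1^2·+1^3 = +1.
(a,b)_23: α=3, u≡5; β=2, v≡19 (mod 23); (5|23)=-1, (19|23)=-1; sign (−1)^0·-1^2·-1^3 = -1.
(a,b)_3: α=0, u≡2; β=-1, v≡2 (mod 3); (2|3)=-1, (2|3)=-1; sign (−1)^0·-1^-1·-1^0 = -1.
(a,b)_∞: sgn(2990)=+, sgn(-3)=−, so +1.
|Ram(2990, -3)| = 4, even; anisotropic at {2, 3, 5, 23}.

[2, 3, 5, 23]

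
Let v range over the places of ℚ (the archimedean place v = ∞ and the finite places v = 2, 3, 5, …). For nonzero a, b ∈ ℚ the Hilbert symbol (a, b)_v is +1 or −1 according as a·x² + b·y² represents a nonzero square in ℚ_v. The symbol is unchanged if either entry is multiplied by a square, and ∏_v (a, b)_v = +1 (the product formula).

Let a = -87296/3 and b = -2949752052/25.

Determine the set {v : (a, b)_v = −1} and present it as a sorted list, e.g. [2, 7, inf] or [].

(a, b) ≡ (-1023, -9104173) mod (ℚ^×)²; places V = {2, 3, 5, 11, 13, 19, 29, 31, 41, ∞}.
(a,b)_41: α=0, u≡25; β=1, v≡11 (mod 41); (25|41)=+1, (11|41)=-1; sign (−1)^0·+1^1·-1^0 = +1.
(a,b)_3: α=-1, u≡1; β=4, v≡2 (mod 3); (1|3)=+1, (2|3)=-1; sign (−1)^0·+1^4·-1^-1 = -1.
(a,b)_13: α=0, u≡4; β=1, v≡2 (mod 13); (4|13)=+1, (2|13)=-1; sign (−1)^0·+1^1·-1^0 = +1.
(a,b)_∞: sgn(-1023)=−, sgn(-9104173)=−, so -1.
(a,b)_29: α=0, u≡27; β=1, v≡15 (mod 29); (27|29)=-1, (15|29)=-1; sign (−1)^0·-1^1·-1^0 = -1.
(a,b)_5: α=0, u≡3; β=-2, v≡3 (mod 5); (3|5)=-1, (3|5)=-1; sign (−1)^0·-1^-2·-1^0 = +1.
(a,b)_31: α=1, u≡12; β=1, v≡26 (mod 31); (12|31)=-1, (26|31)=-1; sign (−1)^1·-1^1·-1^1 = -1.
(a,b)_2: α=8, β=2; u≡1, v≡3 (mod 8); ε(u)ε(v)=0·1, αω(v)=8·1, βω(u)=2·0; sum ≡ 0  ⇒  +1.
(a,b)_19: α=0, u≡3; β=1, v≡18 (mod 19); (3|19)=-1, (18|19)=-1; sign (−1)^0·-1^1·-1^0 = -1.
(a,b)_11: α=1, u≡2; β=0, v≡2 (mod 11); (2|11)=-1, (2|11)=-1; sign (−1)^0·-1^0·-1^1 = -1.
|Ram(-1023, -9104173)| = 6, even; anisotropic at {3, 11, 19, 29, 31, ∞}.

[3, 11, 19, 29, 31, inf]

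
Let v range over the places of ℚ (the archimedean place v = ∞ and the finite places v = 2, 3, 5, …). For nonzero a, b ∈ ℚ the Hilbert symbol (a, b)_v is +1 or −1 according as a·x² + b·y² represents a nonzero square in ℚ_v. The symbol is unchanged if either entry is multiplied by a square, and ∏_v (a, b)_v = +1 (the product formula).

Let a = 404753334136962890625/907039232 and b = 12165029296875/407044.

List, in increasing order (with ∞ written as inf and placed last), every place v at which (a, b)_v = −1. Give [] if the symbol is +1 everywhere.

Mod squares: a ≡ 130, b ≡ 91. Check v ∈ {∞, 2, 3, 5, 7, 11, 13, 29}.
v=∞: 130 > 0 and 91 > 0  ⇒  (a,b)_∞ = +1.
v=13: a=13^5·(≡10), b=13^3·(≡5) mod 13; (10|13)=+1, (5|13)=-1; (−1)^{5·3·6}·(+1)^3·(-1)^5 = -1.
v=7: a=7^2·(≡1), b=7^1·(≡6) mod 7; (1|7)=+1, (6|7)=-1; (−1)^{2·1·3}·(+1)^1·(-1)^2 = +1.
v=29: a=29^0·(≡12), b=29^-2·(≡4) mod 29; (12|29)=-1, (4|29)=+1; (−1)^{0·-2·14}·(-1)^-2·(+1)^0 = +1.
v=5: a=5^15·(≡4), b=5^10·(≡1) mod 5; (4|5)=+1, (1|5)=+1; (−1)^{15·10·2}·(+1)^10·(+1)^15 = +1.
v=3: a=3^6·(≡1), b=3^4·(≡1) mod 3; (1|3)=+1, (1|3)=+1; (−1)^{6·4·1}·(+1)^4·(+1)^6 = +1.
v=11: a=11^-6·(≡3), b=11^-2·(≡9) mod 11; (3|11)=+1, (9|11)=+1; (−1)^{-6·-2·5}·(+1)^-2·(+1)^-6 = +1.
v=2: v_2(a)=-9, v_2(b)=-2; units ≡ 1, 3 (mod 8); ε·ε+αω+βω = 0·1+-9·1+-2·0 ≡ 1  ⇒  (a,b)_2 = -1.
Ram(130, 91) = {2, 13}; no ℚ_2-point on the conic.

[2, 13]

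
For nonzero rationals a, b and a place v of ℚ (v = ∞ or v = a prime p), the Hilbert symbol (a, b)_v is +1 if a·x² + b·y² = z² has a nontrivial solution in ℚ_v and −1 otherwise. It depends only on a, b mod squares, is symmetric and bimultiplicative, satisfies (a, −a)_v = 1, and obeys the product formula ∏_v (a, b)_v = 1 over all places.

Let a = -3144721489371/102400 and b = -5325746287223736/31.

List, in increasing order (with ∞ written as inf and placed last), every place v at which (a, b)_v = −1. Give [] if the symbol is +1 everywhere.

[2, 11, 41, inf]

Mod squares: a ≡ -11, b ≡ -58466. Check v ∈ {∞, 2, 3, 5, 7, 11, 23, 31, 41}.
v=41: a=41^2·(≡26), b=41^3·(≡16) mod 41; (26|41)=-1, (16|41)=+1; (−1)^{2·3·20}·(-1)^3·(+1)^2 = -1.
v=∞: -11 < 0 and -58466 < 0  ⇒  (a,b)_∞ = -1.
v=2: v_2(a)=-12, v_2(b)=3; units ≡ 5, 7 (mod 8); ε·ε+αω+βω = 0·1+-12·0+3·1 ≡ 1  ⇒  (a,b)_2 = -1.
v=3: a=3^8·(≡1), b=3^8·(≡1) mod 3; (1|3)=+1, (1|3)=+1; (−1)^{8·8·1}·(+1)^8·(+1)^8 = +1.
v=11: a=11^1·(≡6), b=11^2·(≡10) mod 11; (6|11)=-1, (10|11)=-1; (−1)^{1·2·5}·(-1)^2·(-1)^1 = -1.
v=23: a=23^2·(≡16), b=23^3·(≡15) mod 23; (16|23)=+1, (15|23)=-1; (−1)^{2·3·11}·(+1)^3·(-1)^2 = +1.
v=7: a=7^2·(≡6), b=7^0·(≡6) mod 7; (6|7)=-1, (6|7)=-1; (−1)^{2·0·3}·(-1)^0·(-1)^2 = +1.
v=5: a=5^-2·(≡4), b=5^0·(≡4) mod 5; (4|5)=+1, (4|5)=+1; (−1)^{-2·0·2}·(+1)^0·(+1)^-2 = +1.
v=31: a=31^0·(≡16), b=31^-1·(≡2) mod 31; (16|31)=+1, (2|31)=+1; (−1)^{0·-1·15}·(+1)^-1·(+1)^0 = +1.
(-11, -58466 / ℚ) ramifies at {2, 11, 41, ∞}: a division algebra.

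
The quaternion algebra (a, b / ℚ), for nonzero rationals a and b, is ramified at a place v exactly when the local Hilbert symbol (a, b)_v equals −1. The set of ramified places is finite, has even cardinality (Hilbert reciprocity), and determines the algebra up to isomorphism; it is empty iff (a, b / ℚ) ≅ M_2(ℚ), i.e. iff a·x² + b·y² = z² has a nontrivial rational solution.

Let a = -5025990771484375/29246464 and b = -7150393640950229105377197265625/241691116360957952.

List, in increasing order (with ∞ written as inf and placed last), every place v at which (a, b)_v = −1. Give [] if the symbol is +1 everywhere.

[19, inf]

Mod squares: a ≡ -55, b ≡ -11305. Check v ∈ {∞, 2, 5, 7, 11, 13, 17, 19, 23, 53}.
v=11: a=11^1·(≡10), b=11^2·(≡3) mod 11; (10|11)=-1, (3|11)=+1; (−1)^{1·2·5}·(-1)^2·(+1)^1 = +1.
v=23: a=23^2·(≡5), b=23^4·(≡20) mod 23; (5|23)=-1, (20|23)=-1; (−1)^{2·4·11}·(-1)^4·(-1)^2 = +1.
v=13: a=13^-4·(≡10), b=13^-6·(≡6) mod 13; (10|13)=+1, (6|13)=-1; (−1)^{-4·-6·6}·(+1)^-6·(-1)^-4 = +1.
v=2: v_2(a)=-10, v_2(b)=-20; units ≡ 1, 7 (mod 8); ε·ε+αω+βω = 0·1+-10·0+-20·0 ≡ 0  ⇒  (a,b)_2 = +1.
v=5: a=5^11·(≡1), b=5^17·(≡1) mod 5; (1|5)=+1, (1|5)=+1; (−1)^{11·17·2}·(+1)^17·(+1)^11 = +1.
v=17: a=17^0·(≡8), b=17^-1·(≡16) mod 17; (8|17)=+1, (16|17)=+1; (−1)^{0·-1·8}·(+1)^-1·(+1)^0 = +1.
v=7: a=7^2·(≡2), b=7^9·(≡4) mod 7; (2|7)=+1, (4|7)=+1; (−1)^{2·9·3}·(+1)^9·(+1)^2 = +1.
v=53: a=53^0·(≡27), b=53^-2·(≡28) mod 53; (27|53)=-1, (28|53)=+1; (−1)^{0·-2·26}·(-1)^-2·(+1)^0 = +1.
v=19: a=19^2·(≡8), b=19^3·(≡12) mod 19; (8|19)=-1, (12|19)=-1; (−1)^{2·3·9}·(-1)^3·(-1)^2 = -1.
v=∞: -55 < 0 and -11305 < 0  ⇒  (a,b)_∞ = -1.
(-55, -11305 / ℚ) ramifies at {19, ∞}: a division algebra.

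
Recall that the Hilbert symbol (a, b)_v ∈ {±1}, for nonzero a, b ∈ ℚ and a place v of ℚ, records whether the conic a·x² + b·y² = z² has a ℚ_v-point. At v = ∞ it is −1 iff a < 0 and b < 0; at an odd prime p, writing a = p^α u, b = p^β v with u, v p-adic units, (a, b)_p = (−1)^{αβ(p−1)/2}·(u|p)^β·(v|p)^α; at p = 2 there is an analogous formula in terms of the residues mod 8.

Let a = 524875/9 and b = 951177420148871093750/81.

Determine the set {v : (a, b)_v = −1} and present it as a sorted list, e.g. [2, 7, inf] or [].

[5, 11, 19, 23]

(a, b) ≡ (20995, 817190) mod (ℚ^×)²; places V = {2, 3, 5, 11, 13, 17, 19, 23, ∞}.
(a,b)_13: α=1, u≡4; β=4, v≡9 (mod 13); (4|13)=+1, (9|13)=+1; sign (−1)^0·+1^4·+1^1 = +1.
(a,b)_17: α=1, u≡6; β=3, v≡11 (mod 17); (6|17)=-1, (11|17)=-1; sign (−1)^0·-1^3·-1^1 = +1.
(a,b)_11: α=0, u≡6; β=1, v≡10 (mod 11); (6|11)=-1, (10|11)=-1; sign (−1)^0·-1^1·-1^0 = -1.
(a,b)_3: α=-2, u≡1; β=-4, v≡2 (mod 3); (1|3)=+1, (2|3)=-1; sign (−1)^0·+1^-4·-1^-2 = +1.
(a,b)_2: α=0, β=1; u≡3, v≡3 (mod 8); ε(u)ε(v)=1·1, αω(v)=0·1, βω(u)=1·1; sum ≡ 0  ⇒  +1.
(a,b)_∞: sgn(20995)=+, sgn(817190)=+, so +1.
(a,b)_19: α=1, u≡2; β=3, v≡3 (mod 19); (2|19)=-1, (3|19)=-1; sign (−1)^1·-1^3·-1^1 = -1.
(a,b)_23: α=0, u≡17; β=1, v≡18 (mod 23); (17|23)=-1, (18|23)=+1; sign (−1)^0·-1^1·+1^0 = -1.
(a,b)_5: α=3, u≡1; β=9, v≡2 (mod 5); (1|5)=+1, (2|5)=-1; sign (−1)^0·+1^9·-1^3 = -1.
|Ram(20995, 817190)| = 4, even; anisotropic at {5, 11, 19, 23}.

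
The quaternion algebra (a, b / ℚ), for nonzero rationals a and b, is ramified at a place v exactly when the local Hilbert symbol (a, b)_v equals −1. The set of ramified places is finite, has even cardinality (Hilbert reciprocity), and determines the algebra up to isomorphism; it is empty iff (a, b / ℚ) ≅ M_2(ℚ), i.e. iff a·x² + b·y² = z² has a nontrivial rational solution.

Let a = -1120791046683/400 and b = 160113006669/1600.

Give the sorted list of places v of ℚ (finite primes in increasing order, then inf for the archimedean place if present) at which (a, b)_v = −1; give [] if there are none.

(a, b) ≡ (-196707, 28101) mod (ℚ^×)²; places V = {2, 3, 5, 7, 11, 17, 19, 29, 31, ∞}.
(a,b)_7: α=3, u≡2; β=2, v≡3 (mod 7); (2|7)=+1, (3|7)=-1; sign (−1)^0·+1^2·-1^3 = -1.
(a,b)_29: α=1, u≡3; β=1, v≡3 (mod 29); (3|29)=-1, (3|29)=-1; sign (−1)^0·-1^1·-1^1 = +1.
(a,b)_∞: sgn(-196707)=−, sgn(28101)=+, so +1.
(a,b)_3: α=1, u≡2; β=1, v≡1 (mod 3); (2|3)=-1, (1|3)=+1; sign (−1)^1·-1^1·+1^1 = +1.
(a,b)_2: α=-4, β=-6; u≡5, v≡5 (mod 8); ε(u)ε(v)=0·0, αω(v)=-4·1, βω(u)=-6·1; sum ≡ 0  ⇒  +1.
(a,b)_11: α=2, u≡8; β=2, v≡6 (mod 11); (8|11)=-1, (6|11)=-1; sign (−1)^0·-1^2·-1^2 = +1.
(a,b)_17: α=1, u≡10; β=1, v≡13 (mod 17); (10|17)=-1, (13|17)=+1; sign (−1)^0·-1^1·+1^1 = -1.
(a,b)_5: α=-2, u≡2; β=-2, v≡1 (mod 5); (2|5)=-1, (1|5)=+1; sign (−1)^0·-1^-2·+1^-2 = +1.
(a,b)_31: α=2, u≡1; β=2, v≡21 (mod 31); (1|31)=+1, (21|31)=-1; sign (−1)^0·+1^2·-1^2 = +1.
(a,b)_19: α=1, u≡3; β=1, v≡6 (mod 19); (3|19)=-1, (6|19)=+1; sign (−1)^1·-1^1·+1^1 = +1.
(-196707, 28101 / ℚ) ramifies at {7, 17}: a division algebra.

[7, 17]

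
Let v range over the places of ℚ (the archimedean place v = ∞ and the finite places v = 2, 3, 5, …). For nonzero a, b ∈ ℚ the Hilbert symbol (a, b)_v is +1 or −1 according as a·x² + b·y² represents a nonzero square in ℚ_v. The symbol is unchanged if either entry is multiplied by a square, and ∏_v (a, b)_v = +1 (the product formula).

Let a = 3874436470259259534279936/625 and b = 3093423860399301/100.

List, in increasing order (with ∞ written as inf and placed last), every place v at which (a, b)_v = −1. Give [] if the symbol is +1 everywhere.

Mod squares: a ≡ 46189, b ≡ 221. Check v ∈ {∞, 2, 3, 5, 11, 13, 17, 19}.
v=3: a=3^12·(≡1), b=3^8·(≡2) mod 3; (1|3)=+1, (2|3)=-1; (−1)^{12·8·1}·(+1)^8·(-1)^12 = +1.
v=13: a=13^3·(≡12), b=13^3·(≡12) mod 13; (12|13)=+1, (12|13)=+1; (−1)^{3·3·6}·(+1)^3·(+1)^3 = +1.
v=17: a=17^5·(≡10), b=17^3·(≡16) mod 17; (10|17)=-1, (16|17)=+1; (−1)^{5·3·8}·(-1)^3·(+1)^5 = -1.
v=5: a=5^-4·(≡1), b=5^-2·(≡4) mod 5; (1|5)=+1, (4|5)=+1; (−1)^{-4·-2·2}·(+1)^-2·(+1)^-4 = +1.
v=11: a=11^3·(≡10), b=11^2·(≡1) mod 11; (10|11)=-1, (1|11)=+1; (−1)^{3·2·5}·(-1)^2·(+1)^3 = +1.
v=∞: 46189 > 0 and 221 > 0  ⇒  (a,b)_∞ = +1.
v=19: a=19^3·(≡8), b=19^2·(≡3) mod 19; (8|19)=-1, (3|19)=-1; (−1)^{3·2·9}·(-1)^2·(-1)^3 = -1.
v=2: v_2(a)=8, v_2(b)=-2; units ≡ 5, 5 (mod 8); ε·ε+αω+βω = 0·0+8·1+-2·1 ≡ 0  ⇒  (a,b)_2 = +1.
(46189, 221 / ℚ) ramifies at {17, 19}: a division algebra.

[17, 19]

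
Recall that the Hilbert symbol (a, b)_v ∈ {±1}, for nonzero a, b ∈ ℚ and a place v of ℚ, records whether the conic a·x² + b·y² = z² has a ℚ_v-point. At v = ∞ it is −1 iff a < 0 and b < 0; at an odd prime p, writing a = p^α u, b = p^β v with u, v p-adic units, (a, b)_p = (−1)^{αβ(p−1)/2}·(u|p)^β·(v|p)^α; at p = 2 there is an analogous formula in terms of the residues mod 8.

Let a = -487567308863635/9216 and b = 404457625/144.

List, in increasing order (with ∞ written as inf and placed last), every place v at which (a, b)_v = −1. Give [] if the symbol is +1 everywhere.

[5, 13]

(a, b) ≡ (-115, 1105) mod (ℚ^×)²; places V = {2, 3, 5, 7, 11, 13, 17, 23, ∞}.
(a,b)_5: α=1, u≡3; β=3, v≡4 (mod 5); (3|5)=-1, (4|5)=+1; sign (−1)^0·-1^3·+1^1 = -1.
(a,b)_7: α=2, u≡2; β=0, v≡3 (mod 7); (2|7)=+1, (3|7)=-1; sign (−1)^0·+1^0·-1^2 = +1.
(a,b)_2: α=-10, β=-4; u≡5, v≡1 (mod 8); ε(u)ε(v)=0·0, αω(v)=-10·0, βω(u)=-4·1; sum ≡ 0  ⇒  +1.
(a,b)_13: α=2, u≡8; β=1, v≡5 (mod 13); (8|13)=-1, (5|13)=-1; sign (−1)^0·-1^1·-1^2 = -1.
(a,b)_23: α=1, u≡8; β=0, v≡12 (mod 23); (8|23)=+1, (12|23)=+1; sign (−1)^0·+1^0·+1^1 = +1.
(a,b)_11: α=6, u≡7; β=4, v≡4 (mod 11); (7|11)=-1, (4|11)=+1; sign (−1)^0·-1^4·+1^6 = +1.
(a,b)_17: α=2, u≡15; β=1, v≡5 (mod 17); (15|17)=+1, (5|17)=-1; sign (−1)^0·+1^1·-1^2 = +1.
(a,b)_3: α=-2, u≡2; β=-2, v≡1 (mod 3); (2|3)=-1, (1|3)=+1; sign (−1)^0·-1^-2·+1^-2 = +1.
(a,b)_∞: sgn(-115)=−, sgn(1105)=+, so +1.
Ram(-115, 1105) = {5, 13}; no ℚ_5-point on the conic.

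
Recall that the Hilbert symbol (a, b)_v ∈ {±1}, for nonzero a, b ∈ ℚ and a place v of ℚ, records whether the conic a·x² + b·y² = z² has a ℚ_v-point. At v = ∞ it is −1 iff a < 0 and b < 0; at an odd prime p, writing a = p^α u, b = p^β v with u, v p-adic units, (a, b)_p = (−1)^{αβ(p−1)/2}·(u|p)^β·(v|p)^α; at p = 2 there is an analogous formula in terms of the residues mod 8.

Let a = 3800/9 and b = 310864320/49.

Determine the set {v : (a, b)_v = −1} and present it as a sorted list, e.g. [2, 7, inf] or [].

[2, 5, 19, 23]

Mod squares: a ≡ 38, b ≡ 1495. Check v ∈ {∞, 2, 3, 5, 7, 13, 19, 23}.
v=3: a=3^-2·(≡2), b=3^2·(≡1) mod 3; (2|3)=-1, (1|3)=+1; (−1)^{-2·2·1}·(-1)^2·(+1)^-2 = +1.
v=5: a=5^2·(≡3), b=5^1·(≡1) mod 5; (3|5)=-1, (1|5)=+1; (−1)^{2·1·2}·(-1)^1·(+1)^2 = -1.
v=2: v_2(a)=3, v_2(b)=6; units ≡ 3, 7 (mod 8); ε·ε+αω+βω = 1·1+3·0+6·1 ≡ 1  ⇒  (a,b)_2 = -1.
v=23: a=23^0·(≡21), b=23^1·(≡17) mod 23; (21|23)=-1, (17|23)=-1; (−1)^{0·1·11}·(-1)^1·(-1)^0 = -1.
v=19: a=19^1·(≡18), b=19^2·(≡14) mod 19; (18|19)=-1, (14|19)=-1; (−1)^{1·2·9}·(-1)^2·(-1)^1 = -1.
v=7: a=7^0·(≡3), b=7^-2·(≡4) mod 7; (3|7)=-1, (4|7)=+1; (−1)^{0·-2·3}·(-1)^-2·(+1)^0 = +1.
v=∞: 38 > 0 and 1495 > 0  ⇒  (a,b)_∞ = +1.
v=13: a=13^0·(≡12), b=13^1·(≡5) mod 13; (12|13)=+1, (5|13)=-1; (−1)^{0·1·6}·(+1)^1·(-1)^0 = +1.
(38, 1495 / ℚ) ramifies at {2, 5, 19, 23}: a division algebra.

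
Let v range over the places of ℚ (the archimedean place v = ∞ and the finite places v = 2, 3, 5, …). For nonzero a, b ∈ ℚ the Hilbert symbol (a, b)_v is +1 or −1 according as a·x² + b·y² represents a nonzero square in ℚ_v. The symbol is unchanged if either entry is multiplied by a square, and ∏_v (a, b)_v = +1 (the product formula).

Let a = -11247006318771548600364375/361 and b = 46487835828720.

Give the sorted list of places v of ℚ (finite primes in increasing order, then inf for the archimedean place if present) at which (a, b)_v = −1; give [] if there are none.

[5, 11, 13, 17]

(a, b) ≡ (-5423, 352495) mod (ℚ^×)²; places V = {2, 3, 5, 11, 13, 17, 19, 29, ∞}.
(a,b)_11: α=5, u≡8; β=3, v≡2 (mod 11); (8|11)=-1, (2|11)=-1; sign (−1)^1·-1^3·-1^5 = -1.
(a,b)_∞: sgn(-5423)=−, sgn(352495)=+, so +1.
(a,b)_5: α=4, u≡2; β=1, v≡4 (mod 5); (2|5)=-1, (4|5)=+1; sign (−1)^0·-1^1·+1^4 = -1.
(a,b)_13: α=2, u≡6; β=1, v≡3 (mod 13); (6|13)=-1, (3|13)=+1; sign (−1)^0·-1^1·+1^2 = -1.
(a,b)_17: α=3, u≡13; β=1, v≡3 (mod 17); (13|17)=+1, (3|17)=-1; sign (−1)^0·+1^1·-1^3 = -1.
(a,b)_3: α=8, u≡1; β=4, v≡1 (mod 3); (1|3)=+1, (1|3)=+1; sign (−1)^0·+1^4·+1^8 = +1.
(a,b)_2: α=0, β=4; u≡1, v≡7 (mod 8); ε(u)ε(v)=0·1, αω(v)=0·0, βω(u)=4·0; sum ≡ 0  ⇒  +1.
(a,b)_29: α=5, u≡7; β=3, v≡23 (mod 29); (7|29)=+1, (23|29)=+1; sign (−1)^0·+1^3·+1^5 = +1.
(a,b)_19: α=-2, u≡4; β=0, v≡11 (mod 19); (4|19)=+1, (11|19)=+1; sign (−1)^0·+1^0·+1^-2 = +1.
|Ram(-5423, 352495)| = 4, even; anisotropic at {5, 11, 13, 17}.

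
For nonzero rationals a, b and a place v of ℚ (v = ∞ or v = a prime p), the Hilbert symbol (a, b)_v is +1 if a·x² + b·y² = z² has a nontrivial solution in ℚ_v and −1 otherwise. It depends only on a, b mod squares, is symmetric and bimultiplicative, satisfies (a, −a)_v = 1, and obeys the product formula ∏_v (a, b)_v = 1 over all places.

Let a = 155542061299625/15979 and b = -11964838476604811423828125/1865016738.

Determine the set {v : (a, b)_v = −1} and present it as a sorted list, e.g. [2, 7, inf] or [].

(a, b) ≡ (550715, -1610) mod (ℚ^×)²; places V = {2, 3, 5, 7, 11, 13, 17, 19, 23, 29, 31, ∞}.
(a,b)_19: α=-1, u≡10; β=2, v≡1 (mod 19); (10|19)=-1, (1|19)=+1; sign (−1)^0·-1^2·+1^-1 = +1.
(a,b)_23: α=2, u≡18; β=3, v≡7 (mod 23); (18|23)=+1, (7|23)=-1; sign (−1)^0·+1^3·-1^2 = +1.
(a,b)_5: α=3, u≡3; β=9, v≡2 (mod 5); (3|5)=-1, (2|5)=-1; sign (−1)^0·-1^9·-1^3 = +1.
(a,b)_3: α=0, u≡2; β=-8, v≡1 (mod 3); (2|3)=-1, (1|3)=+1; sign (−1)^0·-1^-8·+1^0 = +1.
(a,b)_11: α=1, u≡1; β=4, v≡7 (mod 11); (1|11)=+1, (7|11)=-1; sign (−1)^0·+1^4·-1^1 = -1.
(a,b)_∞: sgn(550715)=+, sgn(-1610)=−, so +1.
(a,b)_7: α=4, u≡2; β=3, v≡2 (mod 7); (2|7)=+1, (2|7)=+1; sign (−1)^0·+1^3·+1^4 = +1.
(a,b)_2: α=0, β=-1; u≡3, v≡3 (mod 8); ε(u)ε(v)=1·1, αω(v)=0·1, βω(u)=-1·1; sum ≡ 0  ⇒  +1.
(a,b)_29: α=-2, u≡16; β=-2, v≡2 (mod 29); (16|29)=+1, (2|29)=-1; sign (−1)^0·+1^-2·-1^-2 = +1.
(a,b)_17: α=1, u≡14; β=2, v≡5 (mod 17); (14|17)=-1, (5|17)=-1; sign (−1)^0·-1^2·-1^1 = -1.
(a,b)_13: α=2, u≡1; β=-2, v≡2 (mod 13); (1|13)=+1, (2|13)=-1; sign (−1)^0·+1^-2·-1^2 = +1.
(a,b)_31: α=1, u≡28; β=2, v≡8 (mod 31); (28|31)=+1, (8|31)=+1; sign (−1)^0·+1^2·+1^1 = +1.
|Ram(550715, -1610)| = 2, even; anisotropic at {11, 17}.

[11, 17]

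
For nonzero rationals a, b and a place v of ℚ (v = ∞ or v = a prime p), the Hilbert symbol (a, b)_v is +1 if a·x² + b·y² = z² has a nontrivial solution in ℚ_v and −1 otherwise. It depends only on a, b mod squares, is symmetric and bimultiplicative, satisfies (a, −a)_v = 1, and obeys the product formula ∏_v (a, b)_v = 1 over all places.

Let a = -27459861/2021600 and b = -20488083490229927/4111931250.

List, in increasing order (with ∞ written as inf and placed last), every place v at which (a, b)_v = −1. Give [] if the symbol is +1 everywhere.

(a, b) ≡ (-6006, -30030) mod (ℚ^×)²; places V = {2, 3, 5, 7, 11, 13, 17, 19, 23, 59, ∞}.
(a,b)_19: α=-2, u≡7; β=0, v≡5 (mod 19); (7|19)=+1, (5|19)=+1; sign (−1)^0·+1^0·+1^-2 = +1.
(a,b)_2: α=-5, β=-1; u≡5, v≡1 (mod 8); ε(u)ε(v)=0·0, αω(v)=-5·0, βω(u)=-1·1; sum ≡ 1  ⇒  -1.
(a,b)_5: α=-2, u≡1; β=-5, v≡1 (mod 5); (1|5)=+1, (1|5)=+1; sign (−1)^0·+1^-5·+1^-2 = +1.
(a,b)_∞: sgn(-6006)=−, sgn(-30030)=−, so -1.
(a,b)_23: α=2, u≡17; β=4, v≡1 (mod 23); (17|23)=-1, (1|23)=+1; sign (−1)^0·-1^4·+1^2 = +1.
(a,b)_7: α=-1, u≡5; β=-1, v≡1 (mod 7); (5|7)=-1, (1|7)=+1; sign (−1)^1·-1^-1·+1^-1 = +1.
(a,b)_13: α=1, u≡11; β=1, v≡9 (mod 13); (11|13)=-1, (9|13)=+1; sign (−1)^0·-1^1·+1^1 = -1.
(a,b)_11: α=3, u≡3; β=7, v≡3 (mod 11); (3|11)=+1, (3|11)=+1; sign (−1)^1·+1^7·+1^3 = -1.
(a,b)_59: α=0, u≡4; β=-2, v≡46 (mod 59); (4|59)=+1, (46|59)=+1; sign (−1)^0·+1^-2·+1^0 = +1.
(a,b)_17: α=0, u≡14; β=2, v≡1 (mod 17); (14|17)=-1, (1|17)=+1; sign (−1)^0·-1^2·+1^0 = +1.
(a,b)_3: α=1, u≡2; β=-3, v≡1 (mod 3); (2|3)=-1, (1|3)=+1; sign (−1)^1·-1^-3·+1^1 = +1.
Ram(-6006, -30030) = {2, 11, 13, ∞}; no ℚ_2-point on the conic.

[2, 11, 13, inf]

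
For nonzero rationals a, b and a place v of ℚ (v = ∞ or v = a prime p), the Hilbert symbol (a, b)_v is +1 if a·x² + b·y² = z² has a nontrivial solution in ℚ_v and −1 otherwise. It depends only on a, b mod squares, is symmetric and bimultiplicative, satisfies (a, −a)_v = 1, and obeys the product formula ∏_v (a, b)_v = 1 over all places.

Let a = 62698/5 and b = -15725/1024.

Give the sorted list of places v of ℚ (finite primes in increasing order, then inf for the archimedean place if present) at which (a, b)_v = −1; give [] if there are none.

(a, b) ≡ (313490, -629) mod (ℚ^×)²; places V = {2, 5, 17, 23, 29, 37, 47, ∞}.
(a,b)_17: α=0, u≡14; β=1, v≡11 (mod 17); (14|17)=-1, (11|17)=-1; sign (−1)^0·-1^1·-1^0 = -1.
(a,b)_5: α=-1, u≡3; β=2, v≡4 (mod 5); (3|5)=-1, (4|5)=+1; sign (−1)^0·-1^2·+1^-1 = +1.
(a,b)_∞: sgn(313490)=+, sgn(-629)=−, so +1.
(a,b)_47: α=1, u≡13; β=0, v≡45 (mod 47); (13|47)=-1, (45|47)=-1; sign (−1)^0·-1^0·-1^1 = -1.
(a,b)_29: α=1, u≡9; β=0, v≡25 (mod 29); (9|29)=+1, (25|29)=+1; sign (−1)^0·+1^0·+1^1 = +1.
(a,b)_23: α=1, u≡7; β=0, v≡14 (mod 23); (7|23)=-1, (14|23)=-1; sign (−1)^0·-1^0·-1^1 = -1.
(a,b)_2: α=1, β=-10; u≡1, v≡3 (mod 8); ε(u)ε(v)=0·1, αω(v)=1·1, βω(u)=-10·0; sum ≡ 1  ⇒  -1.
(a,b)_37: α=0, u≡4; β=1, v≡20 (mod 37); (4|37)=+1, (20|37)=-1; sign (−1)^0·+1^1·-1^0 = +1.
(313490, -629 / ℚ) ramifies at {2, 17, 23, 47}: a division algebra.

[2, 17, 23, 47]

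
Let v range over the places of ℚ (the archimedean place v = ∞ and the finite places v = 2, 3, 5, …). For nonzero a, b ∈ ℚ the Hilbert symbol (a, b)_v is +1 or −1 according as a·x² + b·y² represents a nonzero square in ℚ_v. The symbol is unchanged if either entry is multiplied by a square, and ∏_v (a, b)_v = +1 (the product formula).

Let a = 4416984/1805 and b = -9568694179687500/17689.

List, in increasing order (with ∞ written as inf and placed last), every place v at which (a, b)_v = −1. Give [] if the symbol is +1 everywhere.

Mod squares: a ≡ 30, b ≡ -11. Check v ∈ {∞, 2, 3, 5, 7, 11, 13, 19}.
v=∞: 30 > 0 and -11 < 0  ⇒  (a,b)_∞ = +1.
v=7: a=7^0·(≡2), b=7^-2·(≡6) mod 7; (2|7)=+1, (6|7)=-1; (−1)^{0·-2·3}·(+1)^-2·(-1)^0 = +1.
v=19: a=19^-2·(≡7), b=19^-2·(≡8) mod 19; (7|19)=+1, (8|19)=-1; (−1)^{-2·-2·9}·(+1)^-2·(-1)^-2 = +1.
v=13: a=13^2·(≡10), b=13^2·(≡2) mod 13; (10|13)=+1, (2|13)=-1; (−1)^{2·2·6}·(+1)^2·(-1)^2 = +1.
v=2: v_2(a)=3, v_2(b)=2; units ≡ 7, 5 (mod 8); ε·ε+αω+βω = 1·0+3·1+2·0 ≡ 1  ⇒  (a,b)_2 = -1.
v=3: a=3^3·(≡1), b=3^2·(≡1) mod 3; (1|3)=+1, (1|3)=+1; (−1)^{3·2·1}·(+1)^2·(+1)^3 = +1.
v=11: a=11^2·(≡6), b=11^5·(≡10) mod 11; (6|11)=-1, (10|11)=-1; (−1)^{2·5·5}·(-1)^5·(-1)^2 = -1.
v=5: a=5^-1·(≡4), b=5^10·(≡4) mod 5; (4|5)=+1, (4|5)=+1; (−1)^{-1·10·2}·(+1)^10·(+1)^-1 = +1.
(30, -11 / ℚ) ramifies at {2, 11}: a division algebra.

[2, 11]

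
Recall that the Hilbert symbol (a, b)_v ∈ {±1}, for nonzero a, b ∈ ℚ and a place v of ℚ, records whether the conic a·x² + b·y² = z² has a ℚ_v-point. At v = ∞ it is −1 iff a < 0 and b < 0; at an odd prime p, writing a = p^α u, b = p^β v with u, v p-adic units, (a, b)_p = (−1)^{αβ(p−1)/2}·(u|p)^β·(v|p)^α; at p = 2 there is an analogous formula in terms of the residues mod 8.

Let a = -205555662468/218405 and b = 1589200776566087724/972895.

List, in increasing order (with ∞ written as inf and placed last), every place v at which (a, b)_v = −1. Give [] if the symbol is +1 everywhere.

[3, 5, 17, 23]

Mod squares: a ≡ -4485, b ≡ 2805. Check v ∈ {∞, 2, 3, 5, 7, 11, 13, 17, 19, 23, 29}.
v=2: v_2(a)=2, v_2(b)=2; units ≡ 3, 5 (mod 8); ε·ε+αω+βω = 1·0+2·1+2·1 ≡ 0  ⇒  (a,b)_2 = +1.
v=19: a=19^-2·(≡8), b=19^-2·(≡15) mod 19; (8|19)=-1, (15|19)=-1; (−1)^{-2·-2·9}·(-1)^-2·(-1)^-2 = +1.
v=23: a=23^1·(≡1), b=23^2·(≡7) mod 23; (1|23)=+1, (7|23)=-1; (−1)^{1·2·11}·(+1)^2·(-1)^1 = -1.
v=11: a=11^-2·(≡9), b=11^-1·(≡10) mod 11; (9|11)=+1, (10|11)=-1; (−1)^{-2·-1·5}·(+1)^-1·(-1)^-2 = +1.
v=5: a=5^-1·(≡2), b=5^-1·(≡1) mod 5; (2|5)=-1, (1|5)=+1; (−1)^{-1·-1·2}·(-1)^-1·(+1)^-1 = -1.
v=3: a=3^5·(≡2), b=3^7·(≡2) mod 3; (2|3)=-1, (2|3)=-1; (−1)^{5·7·1}·(-1)^7·(-1)^5 = -1.
v=13: a=13^1·(≡5), b=13^4·(≡9) mod 13; (5|13)=-1, (9|13)=+1; (−1)^{1·4·6}·(-1)^4·(+1)^1 = +1.
v=7: a=7^0·(≡1), b=7^-2·(≡6) mod 7; (1|7)=+1, (6|7)=-1; (−1)^{0·-2·3}·(+1)^-2·(-1)^0 = +1.
v=∞: -4485 < 0 and 2805 > 0  ⇒  (a,b)_∞ = +1.
v=29: a=29^4·(≡21), b=29^4·(≡11) mod 29; (21|29)=-1, (11|29)=-1; (−1)^{4·4·14}·(-1)^4·(-1)^4 = +1.
v=17: a=17^0·(≡3), b=17^1·(≡11) mod 17; (3|17)=-1, (11|17)=-1; (−1)^{0·1·8}·(-1)^1·(-1)^0 = -1.
Ram(-4485, 2805) = {3, 5, 17, 23}; no ℚ_3-point on the conic.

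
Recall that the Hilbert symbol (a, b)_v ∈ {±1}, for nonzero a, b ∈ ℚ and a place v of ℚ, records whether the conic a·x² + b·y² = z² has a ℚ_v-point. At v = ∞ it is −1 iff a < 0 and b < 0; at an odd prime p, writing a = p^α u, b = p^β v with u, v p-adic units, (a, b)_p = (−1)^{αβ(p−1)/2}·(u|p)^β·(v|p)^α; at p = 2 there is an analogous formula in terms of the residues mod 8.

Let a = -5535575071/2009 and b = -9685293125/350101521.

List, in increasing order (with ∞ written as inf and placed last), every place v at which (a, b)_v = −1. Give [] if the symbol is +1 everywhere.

[23, 29, 41, inf]

Mod squares: a ≡ -355511, b ≡ -29. Check v ∈ {∞, 2, 3, 5, 7, 11, 13, 17, 23, 29, 41, 43, 47}.
v=17: a=17^2·(≡6), b=17^2·(≡6) mod 17; (6|17)=-1, (6|17)=-1; (−1)^{2·2·8}·(-1)^2·(-1)^2 = +1.
v=43: a=43^0·(≡25), b=43^2·(≡36) mod 43; (25|43)=+1, (36|43)=+1; (−1)^{0·2·21}·(+1)^2·(+1)^0 = +1.
v=47: a=47^2·(≡33), b=47^0·(≡16) mod 47; (33|47)=-1, (16|47)=+1; (−1)^{2·0·23}·(-1)^0·(+1)^2 = +1.
v=41: a=41^-1·(≡25), b=41^0·(≡7) mod 41; (25|41)=+1, (7|41)=-1; (−1)^{-1·0·20}·(+1)^0·(-1)^-1 = -1.
v=13: a=13^1·(≡11), b=13^0·(≡4) mod 13; (11|13)=-1, (4|13)=+1; (−1)^{1·0·6}·(-1)^0·(+1)^1 = +1.
v=23: a=23^1·(≡17), b=23^0·(≡15) mod 23; (17|23)=-1, (15|23)=-1; (−1)^{1·0·11}·(-1)^0·(-1)^1 = -1.
v=∞: -355511 < 0 and -29 < 0  ⇒  (a,b)_∞ = -1.
v=29: a=29^1·(≡2), b=29^1·(≡13) mod 29; (2|29)=-1, (13|29)=+1; (−1)^{1·1·14}·(-1)^1·(+1)^1 = -1.
v=11: a=11^0·(≡1), b=11^-2·(≡4) mod 11; (1|11)=+1, (4|11)=+1; (−1)^{0·-2·5}·(+1)^-2·(+1)^0 = +1.
v=5: a=5^0·(≡1), b=5^4·(≡1) mod 5; (1|5)=+1, (1|5)=+1; (−1)^{0·4·2}·(+1)^4·(+1)^0 = +1.
v=2: v_2(a)=0, v_2(b)=0; units ≡ 1, 3 (mod 8); ε·ε+αω+βω = 0·1+0·1+0·0 ≡ 0  ⇒  (a,b)_2 = +1.
v=7: a=7^-2·(≡5), b=7^-2·(≡3) mod 7; (5|7)=-1, (3|7)=-1; (−1)^{-2·-2·3}·(-1)^-2·(-1)^-2 = +1.
v=3: a=3^0·(≡1), b=3^-10·(≡1) mod 3; (1|3)=+1, (1|3)=+1; (−1)^{0·-10·1}·(+1)^-10·(+1)^0 = +1.
|Ram(-355511, -29)| = 4, even; anisotropic at {23, 29, 41, ∞}.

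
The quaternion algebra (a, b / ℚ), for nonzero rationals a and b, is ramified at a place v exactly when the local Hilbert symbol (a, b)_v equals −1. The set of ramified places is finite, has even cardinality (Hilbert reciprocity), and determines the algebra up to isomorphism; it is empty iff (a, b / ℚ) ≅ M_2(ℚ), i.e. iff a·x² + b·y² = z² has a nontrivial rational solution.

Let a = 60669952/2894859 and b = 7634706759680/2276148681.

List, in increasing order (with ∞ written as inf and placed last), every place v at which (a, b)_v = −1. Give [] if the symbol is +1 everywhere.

(a, b) ≡ (77, 455) mod (ℚ^×)²; places V = {2, 3, 5, 7, 11, 13, 19, 23, 31, ∞}.
(a,b)_23: α=2, u≡1; β=2, v≡8 (mod 23); (1|23)=+1, (8|23)=+1; sign (−1)^0·+1^2·+1^2 = +1.
(a,b)_2: α=14, β=18; u≡5, v≡7 (mod 8); ε(u)ε(v)=0·1, αω(v)=14·0, βω(u)=18·1; sum ≡ 0  ⇒  +1.
(a,b)_7: α=1, u≡1; β=1, v≡1 (mod 7); (1|7)=+1, (1|7)=+1; sign (−1)^1·+1^1·+1^1 = -1.
(a,b)_∞: sgn(77)=+, sgn(455)=+, so +1.
(a,b)_13: α=0, u≡3; β=1, v≡1 (mod 13); (3|13)=+1, (1|13)=+1; sign (−1)^0·+1^1·+1^0 = +1.
(a,b)_19: α=-2, u≡7; β=-2, v≡15 (mod 19); (7|19)=+1, (15|19)=-1; sign (−1)^0·+1^-2·-1^-2 = +1.
(a,b)_3: α=-6, u≡2; β=-8, v≡2 (mod 3); (2|3)=-1, (2|3)=-1; sign (−1)^0·-1^-8·-1^-6 = +1.
(a,b)_31: α=0, u≡15; β=-2, v≡26 (mod 31); (15|31)=-1, (26|31)=-1; sign (−1)^0·-1^-2·-1^0 = +1.
(a,b)_5: α=0, u≡3; β=1, v≡1 (mod 5); (3|5)=-1, (1|5)=+1; sign (−1)^0·-1^1·+1^0 = -1.
(a,b)_11: α=-1, u≡7; β=2, v≡3 (mod 11); (7|11)=-1, (3|11)=+1; sign (−1)^0·-1^2·+1^-1 = +1.
Ram(77, 455) = {5, 7}; no ℚ_5-point on the conic.

[5, 7]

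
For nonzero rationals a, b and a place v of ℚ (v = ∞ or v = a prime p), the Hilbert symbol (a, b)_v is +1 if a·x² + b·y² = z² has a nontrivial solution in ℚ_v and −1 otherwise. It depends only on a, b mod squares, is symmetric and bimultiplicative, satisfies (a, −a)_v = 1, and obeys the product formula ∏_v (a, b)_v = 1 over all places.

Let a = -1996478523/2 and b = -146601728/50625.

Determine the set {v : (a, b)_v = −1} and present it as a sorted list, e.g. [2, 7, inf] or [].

[13, 31, 37, inf]

(a, b) ≡ (-49295766, -11687) mod (ℚ^×)²; places V = {2, 3, 5, 7, 13, 19, 29, 31, 37, ∞}.
(a,b)_29: α=1, u≡14; β=1, v≡14 (mod 29); (14|29)=-1, (14|29)=-1; sign (−1)^0·-1^1·-1^1 = +1.
(a,b)_37: α=1, u≡17; β=0, v≡17 (mod 37); (17|37)=-1, (17|37)=-1; sign (−1)^0·-1^0·-1^1 = -1.
(a,b)_5: α=0, u≡1; β=-4, v≡2 (mod 5); (1|5)=+1, (2|5)=-1; sign (−1)^0·+1^-4·-1^0 = +1.
(a,b)_∞: sgn(-49295766)=−, sgn(-11687)=−, so -1.
(a,b)_19: α=1, u≡15; β=0, v≡16 (mod 19); (15|19)=-1, (16|19)=+1; sign (−1)^0·-1^0·+1^1 = +1.
(a,b)_2: α=-1, β=8; u≡5, v≡1 (mod 8); ε(u)ε(v)=0·0, αω(v)=-1·0, βω(u)=8·1; sum ≡ 0  ⇒  +1.
(a,b)_31: α=1, u≡30; β=1, v≡12 (mod 31); (30|31)=-1, (12|31)=-1; sign (−1)^1·-1^1·-1^1 = -1.
(a,b)_7: α=0, u≡5; β=2, v≡5 (mod 7); (5|7)=-1, (5|7)=-1; sign (−1)^0·-1^2·-1^0 = +1.
(a,b)_13: α=1, u≡4; β=1, v≡5 (mod 13); (4|13)=+1, (5|13)=-1; sign (−1)^0·+1^1·-1^1 = -1.
(a,b)_3: α=5, u≡2; β=-4, v≡1 (mod 3); (2|3)=-1, (1|3)=+1; sign (−1)^0·-1^-4·+1^5 = +1.
Ram(-49295766, -11687) = {13, 31, 37, ∞}; no ℚ_13-point on the conic.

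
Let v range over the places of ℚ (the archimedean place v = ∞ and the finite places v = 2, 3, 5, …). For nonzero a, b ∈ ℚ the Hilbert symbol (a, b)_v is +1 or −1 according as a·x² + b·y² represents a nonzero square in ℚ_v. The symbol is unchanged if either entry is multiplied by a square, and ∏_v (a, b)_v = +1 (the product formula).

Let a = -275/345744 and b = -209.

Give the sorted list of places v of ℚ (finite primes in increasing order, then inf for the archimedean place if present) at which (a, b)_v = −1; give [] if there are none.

Mod squares: a ≡ -11, b ≡ -209. Check v ∈ {∞, 2, 3, 5, 7, 11, 19}.
v=∞: -11 < 0 and -209 < 0  ⇒  (a,b)_∞ = -1.
v=2: v_2(a)=-4, v_2(b)=0; units ≡ 5, 7 (mod 8); ε·ε+αω+βω = 0·1+-4·0+0·1 ≡ 0  ⇒  (a,b)_2 = +1.
v=7: a=7^-4·(≡3), b=7^0·(≡1) mod 7; (3|7)=-1, (1|7)=+1; (−1)^{-4·0·3}·(-1)^0·(+1)^-4 = +1.
v=11: a=11^1·(≡10), b=11^1·(≡3) mod 11; (10|11)=-1, (3|11)=+1; (−1)^{1·1·5}·(-1)^1·(+1)^1 = +1.
v=3: a=3^-2·(≡1), b=3^0·(≡1) mod 3; (1|3)=+1, (1|3)=+1; (−1)^{-2·0·1}·(+1)^0·(+1)^-2 = +1.
v=5: a=5^2·(≡1), b=5^0·(≡1) mod 5; (1|5)=+1, (1|5)=+1; (−1)^{2·0·2}·(+1)^0·(+1)^2 = +1.
v=19: a=19^0·(≡10), b=19^1·(≡8) mod 19; (10|19)=-1, (8|19)=-1; (−1)^{0·1·9}·(-1)^1·(-1)^0 = -1.
Ram(-11, -209) = {19, ∞}; no ℚ_19-point on the conic.

[19, inf]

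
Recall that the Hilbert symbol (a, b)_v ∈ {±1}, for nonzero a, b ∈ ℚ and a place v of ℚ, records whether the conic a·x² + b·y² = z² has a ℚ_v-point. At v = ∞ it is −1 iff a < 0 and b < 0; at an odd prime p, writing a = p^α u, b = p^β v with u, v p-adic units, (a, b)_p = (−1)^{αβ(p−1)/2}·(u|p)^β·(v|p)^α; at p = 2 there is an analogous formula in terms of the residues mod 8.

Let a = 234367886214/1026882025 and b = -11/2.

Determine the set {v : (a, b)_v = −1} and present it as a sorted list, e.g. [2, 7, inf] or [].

Mod squares: a ≡ 1254, b ≡ -22. Check v ∈ {∞, 2, 3, 5, 7, 11, 13, 17, 19, 29, 31}.
v=19: a=19^1·(≡1), b=19^0·(≡4) mod 19; (1|19)=+1, (4|19)=+1; (−1)^{1·0·9}·(+1)^0·(+1)^1 = +1.
v=3: a=3^5·(≡1), b=3^0·(≡2) mod 3; (1|3)=+1, (2|3)=-1; (−1)^{5·0·1}·(+1)^0·(-1)^5 = -1.
v=5: a=5^-2·(≡4), b=5^0·(≡2) mod 5; (4|5)=+1, (2|5)=-1; (−1)^{-2·0·2}·(+1)^0·(-1)^-2 = +1.
v=17: a=17^-2·(≡8), b=17^0·(≡3) mod 17; (8|17)=+1, (3|17)=-1; (−1)^{-2·0·8}·(+1)^0·(-1)^-2 = +1.
v=∞: 1254 > 0 and -22 < 0  ⇒  (a,b)_∞ = +1.
v=13: a=13^-2·(≡6), b=13^0·(≡1) mod 13; (6|13)=-1, (1|13)=+1; (−1)^{-2·0·6}·(-1)^0·(+1)^-2 = +1.
v=29: a=29^-2·(≡25), b=29^0·(≡9) mod 29; (25|29)=+1, (9|29)=+1; (−1)^{-2·0·14}·(+1)^0·(+1)^-2 = +1.
v=31: a=31^2·(≡10), b=31^0·(≡10) mod 31; (10|31)=+1, (10|31)=+1; (−1)^{2·0·15}·(+1)^0·(+1)^2 = +1.
v=2: v_2(a)=1, v_2(b)=-1; units ≡ 3, 5 (mod 8); ε·ε+αω+βω = 1·0+1·1+-1·1 ≡ 0  ⇒  (a,b)_2 = +1.
v=7: a=7^4·(≡1), b=7^0·(≡5) mod 7; (1|7)=+1, (5|7)=-1; (−1)^{4·0·3}·(+1)^0·(-1)^4 = +1.
v=11: a=11^1·(≡4), b=11^1·(≡5) mod 11; (4|11)=+1, (5|11)=+1; (−1)^{1·1·5}·(+1)^1·(+1)^1 = -1.
(1254, -22 / ℚ) ramifies at {3, 11}: a division algebra.

[3, 11]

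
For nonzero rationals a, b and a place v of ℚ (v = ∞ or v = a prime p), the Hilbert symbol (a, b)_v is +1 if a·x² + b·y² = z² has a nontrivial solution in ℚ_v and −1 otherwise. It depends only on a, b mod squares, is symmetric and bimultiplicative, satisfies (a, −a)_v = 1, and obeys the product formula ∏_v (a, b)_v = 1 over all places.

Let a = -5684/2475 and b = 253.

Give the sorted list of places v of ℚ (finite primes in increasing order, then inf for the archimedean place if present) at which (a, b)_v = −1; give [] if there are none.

[11, 29]

(a, b) ≡ (-319, 253) mod (ℚ^×)²; places V = {2, 3, 5, 7, 11, 23, 29, ∞}.
(a,b)_3: α=-2, u≡2; β=0, v≡1 (mod 3); (2|3)=-1, (1|3)=+1; sign (−1)^0·-1^0·+1^-2 = +1.
(a,b)_7: α=2, u≡6; β=0, v≡1 (mod 7); (6|7)=-1, (1|7)=+1; sign (−1)^0·-1^0·+1^2 = +1.
(a,b)_11: α=-1, u≡5; β=1, v≡1 (mod 11); (5|11)=+1, (1|11)=+1; sign (−1)^1·+1^1·+1^-1 = -1.
(a,b)_23: α=0, u≡8; β=1, v≡11 (mod 23); (8|23)=+1, (11|23)=-1; sign (−1)^0·+1^1·-1^0 = +1.
(a,b)_2: α=2, β=0; u≡1, v≡5 (mod 8); ε(u)ε(v)=0·0, αω(v)=2·1, βω(u)=0·0; sum ≡ 0  ⇒  +1.
(a,b)_29: α=1, u≡21; β=0, v≡21 (mod 29); (21|29)=-1, (21|29)=-1; sign (−1)^0·-1^0·-1^1 = -1.
(a,b)_5: α=-2, u≡4; β=0, v≡3 (mod 5); (4|5)=+1, (3|5)=-1; sign (−1)^0·+1^0·-1^-2 = +1.
(a,b)_∞: sgn(-319)=−, sgn(253)=+, so +1.
|Ram(-319, 253)| = 2, even; anisotropic at {11, 29}.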